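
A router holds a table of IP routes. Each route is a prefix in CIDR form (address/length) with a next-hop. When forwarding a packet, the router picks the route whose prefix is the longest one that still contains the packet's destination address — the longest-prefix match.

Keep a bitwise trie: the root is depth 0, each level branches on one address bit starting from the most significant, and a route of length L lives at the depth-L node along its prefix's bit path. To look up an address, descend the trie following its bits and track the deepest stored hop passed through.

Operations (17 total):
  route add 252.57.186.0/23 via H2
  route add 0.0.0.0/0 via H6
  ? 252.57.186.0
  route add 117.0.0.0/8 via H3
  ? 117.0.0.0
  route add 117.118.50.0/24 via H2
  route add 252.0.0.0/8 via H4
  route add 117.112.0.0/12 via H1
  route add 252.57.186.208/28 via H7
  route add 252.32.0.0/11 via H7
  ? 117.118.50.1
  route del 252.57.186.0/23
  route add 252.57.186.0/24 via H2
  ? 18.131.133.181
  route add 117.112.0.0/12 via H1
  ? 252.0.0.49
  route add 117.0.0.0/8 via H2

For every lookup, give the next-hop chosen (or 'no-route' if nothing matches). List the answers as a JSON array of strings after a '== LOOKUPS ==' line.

Trace:
  add 252.57.186.0/23 -> H2 at depth 23
  add 0.0.0.0/0 -> H6 at depth 0
  ? 252.57.186.0  path d0:H6→d1:-→d2:-→d3:-→d4:-→d5:-→d6:-→d7:-→d8:-→d9:-→d10:-→d11:-→d12:-→d13:-→d14:-→d15:-→d16:-→d17:-→d18:-→d19:-→d20:-→d21:-→d22:-→d23:H2  best=H2
  add 117.0.0.0/8 -> H3 at depth 8
  ? 117.0.0.0  path d0:H6→d1:-→d2:-→d3:-→d4:-→d5:-→d6:-→d7:-→d8:H3  best=H3
  add 117.118.50.0/24 -> H2 at depth 24
  add 252.0.0.0/8 -> H4 at depth 8
  add 117.112.0.0/12 -> H1 at depth 12
  add 252.57.186.208/28 -> H7 at depth 28
  add 252.32.0.0/11 -> H7 at depth 11
  ? 117.118.50.1  path d0:H6→d1:-→d2:-→d3:-→d4:-→d5:-→d6:-→d7:-→d8:H3→d9:-→d10:-→d11:-→d12:H1→d13:-→d14:-→d15:-→d16:-→d17:-→d18:-→d19:-→d20:-→d21:-→d22:-→d23:-→d24:H2  best=H2
  del 252.57.186.0/23 (clear depth 23)
  add 252.57.186.0/24 -> H2 at depth 24
  ? 18.131.133.181  path d0:H6→d1:-  best=H6
  add 117.112.0.0/12 -> H1 at depth 12
  ? 252.0.0.49  path d0:H6→d1:-→d2:-→d3:-→d4:-→d5:-→d6:-→d7:-→d8:H4→d9:-→d10:-  best=H4
  add 117.0.0.0/8 -> H2 at depth 8

== LOOKUPS ==
["H2","H3","H2","H6","H4"]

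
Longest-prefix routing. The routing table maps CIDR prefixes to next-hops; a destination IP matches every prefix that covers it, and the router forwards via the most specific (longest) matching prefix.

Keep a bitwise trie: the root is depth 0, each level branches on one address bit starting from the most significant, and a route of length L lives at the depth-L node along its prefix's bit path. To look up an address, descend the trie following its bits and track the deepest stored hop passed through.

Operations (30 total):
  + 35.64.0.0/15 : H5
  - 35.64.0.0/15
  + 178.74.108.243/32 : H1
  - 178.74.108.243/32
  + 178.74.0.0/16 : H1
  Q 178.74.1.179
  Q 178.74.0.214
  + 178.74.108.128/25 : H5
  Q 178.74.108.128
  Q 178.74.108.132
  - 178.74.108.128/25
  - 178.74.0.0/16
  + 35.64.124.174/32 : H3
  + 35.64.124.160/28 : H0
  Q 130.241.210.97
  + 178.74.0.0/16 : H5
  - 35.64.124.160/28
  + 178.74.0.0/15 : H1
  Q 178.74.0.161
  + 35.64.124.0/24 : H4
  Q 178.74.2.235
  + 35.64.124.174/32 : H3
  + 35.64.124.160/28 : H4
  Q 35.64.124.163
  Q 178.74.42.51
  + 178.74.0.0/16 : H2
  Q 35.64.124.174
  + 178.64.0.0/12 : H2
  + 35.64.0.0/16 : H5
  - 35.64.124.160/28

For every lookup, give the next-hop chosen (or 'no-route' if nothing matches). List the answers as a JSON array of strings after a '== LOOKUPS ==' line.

Apply in order:
  + 35.64.0.0/15 (H5) depth=15
  del 35.64.0.0/15 (clear depth 15)
  + 178.74.108.243/32 (H1) depth=32
  del 178.74.108.243/32 (clear depth 32)
  + 178.74.0.0/16 (H1) depth=16
  ? 178.74.1.179  path d0:-→d1:-→d2:-→d3:-→d4:-→d5:-→d6:-→d7:-→d8:-→d9:-→d10:-→d11:-→d12:-→d13:-→d14:-→d15:-→d16:H1→d17:-  best=H1
  ? 178.74.0.214  path d0:-→d1:-→d2:-→d3:-→d4:-→d5:-→d6:-→d7:-→d8:-→d9:-→d10:-→d11:-→d12:-→d13:-→d14:-→d15:-→d16:H1→d17:-  best=H1
  + 178.74.108.128/25 (H5) depth=25
  ? 178.74.108.128  path d0:-→d1:-→d2:-→d3:-→d4:-→d5:-→d6:-→d7:-→d8:-→d9:-→d10:-→d11:-→d12:-→d13:-→d14:-→d15:-→d16:H1→d17:-→d18:-→d19:-→d20:-→d21:-→d22:-→d23:-→d24:-→d25:H5  best=H5
  ? 178.74.108.132  path d0:-→d1:-→d2:-→d3:-→d4:-→d5:-→d6:-→d7:-→d8:-→d9:-→d10:-→d11:-→d12:-→d13:-→d14:-→d15:-→d16:H1→d17:-→d18:-→d19:-→d20:-→d21:-→d22:-→d23:-→d24:-→d25:H5  best=H5
  del 178.74.108.128/25 (clear depth 25)
  del 178.74.0.0/16 (clear depth 16)
  + 35.64.124.174/32 (H3) depth=32
  + 35.64.124.160/28 (H0) depth=28
  ? 130.241.210.97  path d0:-→d1:-→d2:-  best=no-route
  + 178.74.0.0/16 (H5) depth=16
  del 35.64.124.160/28 (clear depth 28)
  + 178.74.0.0/15 (H1) depth=15
  ? 178.74.0.161  path d0:-→d1:-→d2:-→d3:-→d4:-→d5:-→d6:-→d7:-→d8:-→d9:-→d10:-→d11:-→d12:-→d13:-→d14:-→d15:H1→d16:H5→d17:-  best=H5
  + 35.64.124.0/24 (H4) depth=24
  ? 178.74.2.235  path d0:-→d1:-→d2:-→d3:-→d4:-→d5:-→d6:-→d7:-→d8:-→d9:-→d10:-→d11:-→d12:-→d13:-→d14:-→d15:H1→d16:H5→d17:-  best=H5
  + 35.64.124.174/32 (H3) depth=32
  + 35.64.124.160/28 (H4) depth=28
  ? 35.64.124.163  path d0:-→d1:-→d2:-→d3:-→d4:-→d5:-→d6:-→d7:-→d8:-→d9:-→d10:-→d11:-→d12:-→d13:-→d14:-→d15:-→d16:-→d17:-→d18:-→d19:-→d20:-→d21:-→d22:-→d23:-→d24:H4→d25:-→d26:-→d27:-→d28:H4  best=H4
  ? 178.74.42.51  path d0:-→d1:-→d2:-→d3:-→d4:-→d5:-→d6:-→d7:-→d8:-→d9:-→d10:-→d11:-→d12:-→d13:-→d14:-→d15:H1→d16:H5→d17:-  best=H5
  + 178.74.0.0/16 (H2) depth=16
  ? 35.64.124.174  path d0:-→d1:-→d2:-→d3:-→d4:-→d5:-→d6:-→d7:-→d8:-→d9:-→d10:-→d11:-→d12:-→d13:-→d14:-→d15:-→d16:-→d17:-→d18:-→d19:-→d20:-→d21:-→d22:-→d23:-→d24:H4→d25:-→d26:-→d27:-→d28:H4→d29:-→d30:-→d31:-→d32:H3  best=H3
  + 178.64.0.0/12 (H2) depth=12
  + 35.64.0.0/16 (H5) depth=16
  del 35.64.124.160/28 (clear depth 28)

== LOOKUPS ==
["H1","H1","H5","H5","no-route","H5","H5","H4","H5","H3"]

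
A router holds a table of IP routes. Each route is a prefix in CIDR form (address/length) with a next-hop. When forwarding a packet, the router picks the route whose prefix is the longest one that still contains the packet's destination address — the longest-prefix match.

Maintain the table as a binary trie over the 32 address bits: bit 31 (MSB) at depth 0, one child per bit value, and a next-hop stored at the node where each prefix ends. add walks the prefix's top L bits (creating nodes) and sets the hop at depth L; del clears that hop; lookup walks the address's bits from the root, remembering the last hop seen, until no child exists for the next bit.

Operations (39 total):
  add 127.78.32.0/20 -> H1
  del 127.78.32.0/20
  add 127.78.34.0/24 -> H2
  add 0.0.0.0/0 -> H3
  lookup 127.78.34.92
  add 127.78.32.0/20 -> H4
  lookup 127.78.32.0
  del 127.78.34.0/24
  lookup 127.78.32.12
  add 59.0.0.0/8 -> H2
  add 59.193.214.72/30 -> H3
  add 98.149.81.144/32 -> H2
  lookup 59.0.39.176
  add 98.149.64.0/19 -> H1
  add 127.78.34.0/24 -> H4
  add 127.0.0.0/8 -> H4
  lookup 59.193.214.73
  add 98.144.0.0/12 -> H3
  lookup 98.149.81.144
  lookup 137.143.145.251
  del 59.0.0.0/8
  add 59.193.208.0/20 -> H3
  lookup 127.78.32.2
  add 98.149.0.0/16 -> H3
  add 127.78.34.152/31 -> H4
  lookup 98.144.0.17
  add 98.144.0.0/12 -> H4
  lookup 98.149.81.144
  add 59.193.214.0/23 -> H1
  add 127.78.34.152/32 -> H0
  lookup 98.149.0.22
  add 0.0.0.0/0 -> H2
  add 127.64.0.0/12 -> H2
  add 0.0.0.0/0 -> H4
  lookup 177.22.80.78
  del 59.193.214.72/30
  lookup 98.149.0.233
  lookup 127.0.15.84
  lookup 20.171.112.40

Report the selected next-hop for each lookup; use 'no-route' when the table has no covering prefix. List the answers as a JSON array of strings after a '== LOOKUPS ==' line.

Apply in order:
  add 127.78.32.0/20 -> H1 at depth 20
  - 127.78.32.0/20 clear@20
  add 127.78.34.0/24 -> H2 at depth 24
  add 0.0.0.0/0 -> H3 at depth 0
  lookup 127.78.34.92: bits 011111110100111000100010 walk d0:H3→d1:-→d2:-→d3:-→d4:-→d5:-→d6:-→d7:-→d8:-→d9:-→d10:-→d11:-→d12:-→d13:-→d14:-→d15:-→d16:-→d17:-→d18:-→d19:-→d20:-→d21:-→d22:-→d23:-→d24:H2 -> H2
  add 127.78.32.0/20 -> H4 at depth 20
  lookup 127.78.32.0: bits 0111111101001110001000 walk d0:H3→d1:-→d2:-→d3:-→d4:-→d5:-→d6:-→d7:-→d8:-→d9:-→d10:-→d11:-→d12:-→d13:-→d14:-→d15:-→d16:-→d17:-→d18:-→d19:-→d20:H4→d21:-→d22:- -> H4
  - 127.78.34.0/24 clear@24
  lookup 127.78.32.12: bits 0111111101001110001000 walk d0:H3→d1:-→d2:-→d3:-→d4:-→d5:-→d6:-→d7:-→d8:-→d9:-→d10:-→d11:-→d12:-→d13:-→d14:-→d15:-→d16:-→d17:-→d18:-→d19:-→d20:H4→d21:-→d22:- -> H4
  add 59.0.0.0/8 -> H2 at depth 8
  add 59.193.214.72/30 -> H3 at depth 30
  add 98.149.81.144/32 -> H2 at depth 32
  lookup 59.0.39.176: bits 00111011 walk d0:H3→d1:-→d2:-→d3:-→d4:-→d5:-→d6:-→d7:-→d8:H2 -> H2
  add 98.149.64.0/19 -> H1 at depth 19
  add 127.78.34.0/24 -> H4 at depth 24
  add 127.0.0.0/8 -> H4 at depth 8
  lookup 59.193.214.73: bits 001110111100000111010110010010 walk d0:H3→d1:-→d2:-→d3:-→d4:-→d5:-→d6:-→d7:-→d8:H2→d9:-→d10:-→d11:-→d12:-→d13:-→d14:-→d15:-→d16:-→d17:-→d18:-→d19:-→d20:-→d21:-→d22:-→d23:-→d24:-→d25:-→d26:-→d27:-→d28:-→d29:-→d30:H3 -> H3
  add 98.144.0.0/12 -> H3 at depth 12
  lookup 98.149.81.144: bits 01100010100101010101000110010000 walk d0:H3→d1:-→d2:-→d3:-→d4:-→d5:-→d6:-→d7:-→d8:-→d9:-→d10:-→d11:-→d12:H3→d13:-→d14:-→d15:-→d16:-→d17:-→d18:-→d19:H1→d20:-→d21:-→d22:-→d23:-→d24:-→d25:-→d26:-→d27:-→d28:-→d29:-→d30:-→d31:-→d32:H2 -> H2
  lookup 137.143.145.251: bits ε walk d0:H3 -> H3
  - 59.0.0.0/8 clear@8
  add 59.193.208.0/20 -> H3 at depth 20
  lookup 127.78.32.2: bits 0111111101001110001000 walk d0:H3→d1:-→d2:-→d3:-→d4:-→d5:-→d6:-→d7:-→d8:H4→d9:-→d10:-→d11:-→d12:-→d13:-→d14:-→d15:-→d16:-→d17:-→d18:-→d19:-→d20:H4→d21:-→d22:- -> H4
  add 98.149.0.0/16 -> H3 at depth 16
  add 127.78.34.152/31 -> H4 at depth 31
  lookup 98.144.0.17: bits 0110001010010 walk d0:H3→d1:-→d2:-→d3:-→d4:-→d5:-→d6:-→d7:-→d8:-→d9:-→d10:-→d11:-→d12:H3→d13:- -> H3
  add 98.144.0.0/12 -> H4 at depth 12
  lookup 98.149.81.144: bits 01100010100101010101000110010000 walk d0:H3→d1:-→d2:-→d3:-→d4:-→d5:-→d6:-→d7:-→d8:-→d9:-→d10:-→d11:-→d12:H4→d13:-→d14:-→d15:-→d16:H3→d17:-→d18:-→d19:H1→d20:-→d21:-→d22:-→d23:-→d24:-→d25:-→d26:-→d27:-→d28:-→d29:-→d30:-→d31:-→d32:H2 -> H2
  add 59.193.214.0/23 -> H1 at depth 23
  add 127.78.34.152/32 -> H0 at depth 32
  lookup 98.149.0.22: bits 01100010100101010 walk d0:H3→d1:-→d2:-→d3:-→d4:-→d5:-→d6:-→d7:-→d8:-→d9:-→d10:-→d11:-→d12:H4→d13:-→d14:-→d15:-→d16:H3→d17:- -> H3
  add 0.0.0.0/0 -> H2 at depth 0
  add 127.64.0.0/12 -> H2 at depth 12
  add 0.0.0.0/0 -> H4 at depth 0
  lookup 177.22.80.78: bits ε walk d0:H4 -> H4
  - 59.193.214.72/30 clear@30
  lookup 98.149.0.233: bits 01100010100101010 walk d0:H4→d1:-→d2:-→d3:-→d4:-→d5:-→d6:-→d7:-→d8:-→d9:-→d10:-→d11:-→d12:H4→d13:-→d14:-→d15:-→d16:H3→d17:- -> H3
  lookup 127.0.15.84: bits 011111110 walk d0:H4→d1:-→d2:-→d3:-→d4:-→d5:-→d6:-→d7:-→d8:H4→d9:- -> H4
  lookup 20.171.112.40: bits 00 walk d0:H4→d1:-→d2:- -> H4

== LOOKUPS ==
["H2","H4","H4","H2","H3","H2","H3","H4","H3","H2","H3","H4","H3","H4","H4"]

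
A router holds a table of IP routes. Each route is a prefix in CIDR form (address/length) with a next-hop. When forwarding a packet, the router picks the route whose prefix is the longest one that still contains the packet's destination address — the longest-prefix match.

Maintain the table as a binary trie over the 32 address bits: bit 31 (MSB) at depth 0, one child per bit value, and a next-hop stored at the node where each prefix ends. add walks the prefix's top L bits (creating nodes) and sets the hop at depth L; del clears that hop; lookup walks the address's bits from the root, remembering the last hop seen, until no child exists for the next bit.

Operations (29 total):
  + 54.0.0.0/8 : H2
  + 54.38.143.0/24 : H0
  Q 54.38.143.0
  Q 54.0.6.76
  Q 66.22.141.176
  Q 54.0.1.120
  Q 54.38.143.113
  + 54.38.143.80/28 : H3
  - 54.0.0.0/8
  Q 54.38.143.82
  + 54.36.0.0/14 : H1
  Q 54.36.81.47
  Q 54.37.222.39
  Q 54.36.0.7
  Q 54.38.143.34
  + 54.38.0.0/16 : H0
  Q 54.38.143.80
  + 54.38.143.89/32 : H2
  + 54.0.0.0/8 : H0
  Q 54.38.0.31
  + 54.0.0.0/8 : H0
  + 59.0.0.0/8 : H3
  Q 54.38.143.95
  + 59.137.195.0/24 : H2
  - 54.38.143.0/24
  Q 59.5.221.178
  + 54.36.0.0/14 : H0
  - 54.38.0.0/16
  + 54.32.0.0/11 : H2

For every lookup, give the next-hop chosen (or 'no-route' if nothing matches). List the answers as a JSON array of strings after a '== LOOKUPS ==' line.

Apply in order:
  add 54.0.0.0/8 -> H2 at depth 8
  add 54.38.143.0/24 -> H0 at depth 24
  ? 54.38.143.0  path d0:-→d1:-→d2:-→d3:-→d4:-→d5:-→d6:-→d7:-→d8:H2→d9:-→d10:-→d11:-→d12:-→d13:-→d14:-→d15:-→d16:-→d17:-→d18:-→d19:-→d20:-→d21:-→d22:-→d23:-→d24:H0  best=H0
  ? 54.0.6.76  path d0:-→d1:-→d2:-→d3:-→d4:-→d5:-→d6:-→d7:-→d8:H2→d9:-→d10:-  best=H2
  ? 66.22.141.176  path d0:-→d1:-  best=no-route
  ? 54.0.1.120  path d0:-→d1:-→d2:-→d3:-→d4:-→d5:-→d6:-→d7:-→d8:H2→d9:-→d10:-  best=H2
  ? 54.38.143.113  path d0:-→d1:-→d2:-→d3:-→d4:-→d5:-→d6:-→d7:-→d8:H2→d9:-→d10:-→d11:-→d12:-→d13:-→d14:-→d15:-→d16:-→d17:-→d18:-→d19:-→d20:-→d21:-→d22:-→d23:-→d24:H0  best=H0
  add 54.38.143.80/28 -> H3 at depth 28
  del 54.0.0.0/8 (clear depth 8)
  ? 54.38.143.82  path d0:-→d1:-→d2:-→d3:-→d4:-→d5:-→d6:-→d7:-→d8:-→d9:-→d10:-→d11:-→d12:-→d13:-→d14:-→d15:-→d16:-→d17:-→d18:-→d19:-→d20:-→d21:-→d22:-→d23:-→d24:H0→d25:-→d26:-→d27:-→d28:H3  best=H3
  add 54.36.0.0/14 -> H1 at depth 14
  ? 54.36.81.47  path d0:-→d1:-→d2:-→d3:-→d4:-→d5:-→d6:-→d7:-→d8:-→d9:-→d10:-→d11:-→d12:-→d13:-→d14:H1  best=H1
  ? 54.37.222.39  path d0:-→d1:-→d2:-→d3:-→d4:-→d5:-→d6:-→d7:-→d8:-→d9:-→d10:-→d11:-→d12:-→d13:-→d14:H1  best=H1
  ? 54.36.0.7  path d0:-→d1:-→d2:-→d3:-→d4:-→d5:-→d6:-→d7:-→d8:-→d9:-→d10:-→d11:-→d12:-→d13:-→d14:H1  best=H1
  ? 54.38.143.34  path d0:-→d1:-→d2:-→d3:-→d4:-→d5:-→d6:-→d7:-→d8:-→d9:-→d10:-→d11:-→d12:-→d13:-→d14:H1→d15:-→d16:-→d17:-→d18:-→d19:-→d20:-→d21:-→d22:-→d23:-→d24:H0→d25:-  best=H0
  add 54.38.0.0/16 -> H0 at depth 16
  ? 54.38.143.80  path d0:-→d1:-→d2:-→d3:-→d4:-→d5:-→d6:-→d7:-→d8:-→d9:-→d10:-→d11:-→d12:-→d13:-→d14:H1→d15:-→d16:H0→d17:-→d18:-→d19:-→d20:-→d21:-→d22:-→d23:-→d24:H0→d25:-→d26:-→d27:-→d28:H3  best=H3
  add 54.38.143.89/32 -> H2 at depth 32
  add 54.0.0.0/8 -> H0 at depth 8
  ? 54.38.0.31  path d0:-→d1:-→d2:-→d3:-→d4:-→d5:-→d6:-→d7:-→d8:H0→d9:-→d10:-→d11:-→d12:-→d13:-→d14:H1→d15:-→d16:H0  best=H0
  add 54.0.0.0/8 -> H0 at depth 8
  add 59.0.0.0/8 -> H3 at depth 8
  ? 54.38.143.95  path d0:-→d1:-→d2:-→d3:-→d4:-→d5:-→d6:-→d7:-→d8:H0→d9:-→d10:-→d11:-→d12:-→d13:-→d14:H1→d15:-→d16:H0→d17:-→d18:-→d19:-→d20:-→d21:-→d22:-→d23:-→d24:H0→d25:-→d26:-→d27:-→d28:H3→d29:-  best=H3
  add 59.137.195.0/24 -> H2 at depth 24
  del 54.38.143.0/24 (clear depth 24)
  ? 59.5.221.178  path d0:-→d1:-→d2:-→d3:-→d4:-→d5:-→d6:-→d7:-→d8:H3  best=H3
  add 54.36.0.0/14 -> H0 at depth 14
  del 54.38.0.0/16 (clear depth 16)
  add 54.32.0.0/11 -> H2 at depth 11

== LOOKUPS ==
["H0","H2","no-route","H2","H0","H3","H1","H1","H1","H0","H3","H0","H3","H3"]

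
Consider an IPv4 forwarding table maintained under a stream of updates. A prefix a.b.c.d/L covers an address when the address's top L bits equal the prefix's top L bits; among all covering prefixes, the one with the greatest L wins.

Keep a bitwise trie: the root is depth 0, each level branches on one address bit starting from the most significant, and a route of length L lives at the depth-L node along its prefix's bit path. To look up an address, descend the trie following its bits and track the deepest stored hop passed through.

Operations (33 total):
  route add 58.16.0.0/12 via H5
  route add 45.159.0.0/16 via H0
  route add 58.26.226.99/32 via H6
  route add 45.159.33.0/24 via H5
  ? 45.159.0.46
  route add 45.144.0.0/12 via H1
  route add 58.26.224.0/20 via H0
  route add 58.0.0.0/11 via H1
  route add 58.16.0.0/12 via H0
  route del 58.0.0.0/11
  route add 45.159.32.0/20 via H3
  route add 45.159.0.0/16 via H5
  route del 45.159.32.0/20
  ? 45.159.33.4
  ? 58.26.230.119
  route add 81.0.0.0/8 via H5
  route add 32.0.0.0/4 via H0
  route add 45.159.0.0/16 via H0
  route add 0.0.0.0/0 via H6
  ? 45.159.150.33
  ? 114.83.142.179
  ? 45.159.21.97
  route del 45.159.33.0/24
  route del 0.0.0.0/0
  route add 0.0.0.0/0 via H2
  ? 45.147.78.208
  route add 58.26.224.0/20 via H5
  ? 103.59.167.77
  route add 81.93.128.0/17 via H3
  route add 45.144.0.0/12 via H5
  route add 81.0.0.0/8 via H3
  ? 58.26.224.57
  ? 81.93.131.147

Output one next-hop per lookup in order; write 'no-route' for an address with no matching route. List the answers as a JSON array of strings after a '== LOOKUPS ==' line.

Process each operation:
  + 58.16.0.0/12 (H5) depth=12
  + 45.159.0.0/16 (H0) depth=16
  + 58.26.226.99/32 (H6) depth=32
  + 45.159.33.0/24 (H5) depth=24
  ? 45.159.0.46  path d0:-→d1:-→d2:-→d3:-→d4:-→d5:-→d6:-→d7:-→d8:-→d9:-→d10:-→d11:-→d12:-→d13:-→d14:-→d15:-→d16:H0→d17:-→d18:-  best=H0
  + 45.144.0.0/12 (H1) depth=12
  + 58.26.224.0/20 (H0) depth=20
  + 58.0.0.0/11 (H1) depth=11
  + 58.16.0.0/12 (H0) depth=12
  del 58.0.0.0/11 (clear depth 11)
  + 45.159.32.0/20 (H3) depth=20
  + 45.159.0.0/16 (H5) depth=16
  del 45.159.32.0/20 (clear depth 20)
  ? 45.159.33.4  path d0:-→d1:-→d2:-→d3:-→d4:-→d5:-→d6:-→d7:-→d8:-→d9:-→d10:-→d11:-→d12:H1→d13:-→d14:-→d15:-→d16:H5→d17:-→d18:-→d19:-→d20:-→d21:-→d22:-→d23:-→d24:H5  best=H5
  ? 58.26.230.119  path d0:-→d1:-→d2:-→d3:-→d4:-→d5:-→d6:-→d7:-→d8:-→d9:-→d10:-→d11:-→d12:H0→d13:-→d14:-→d15:-→d16:-→d17:-→d18:-→d19:-→d20:H0→d21:-  best=H0
  + 81.0.0.0/8 (H5) depth=8
  + 32.0.0.0/4 (H0) depth=4
  + 45.159.0.0/16 (H0) depth=16
  + 0.0.0.0/0 (H6) depth=0
  ? 45.159.150.33  path d0:H6→d1:-→d2:-→d3:-→d4:H0→d5:-→d6:-→d7:-→d8:-→d9:-→d10:-→d11:-→d12:H1→d13:-→d14:-→d15:-→d16:H0  best=H0
  ? 114.83.142.179  path d0:H6→d1:-→d2:-  best=H6
  ? 45.159.21.97  path d0:H6→d1:-→d2:-→d3:-→d4:H0→d5:-→d6:-→d7:-→d8:-→d9:-→d10:-→d11:-→d12:H1→d13:-→d14:-→d15:-→d16:H0→d17:-→d18:-  best=H0
  del 45.159.33.0/24 (clear depth 24)
  del 0.0.0.0/0 (clear depth 0)
  + 0.0.0.0/0 (H2) depth=0
  ? 45.147.78.208  path d0:H2→d1:-→d2:-→d3:-→d4:H0→d5:-→d6:-→d7:-→d8:-→d9:-→d10:-→d11:-→d12:H1  best=H1
  + 58.26.224.0/20 (H5) depth=20
  ? 103.59.167.77  path d0:H2→d1:-→d2:-  best=H2
  + 81.93.128.0/17 (H3) depth=17
  + 45.144.0.0/12 (H5) depth=12
  + 81.0.0.0/8 (H3) depth=8
  ? 58.26.224.57  path d0:H2→d1:-→d2:-→d3:-→d4:-→d5:-→d6:-→d7:-→d8:-→d9:-→d10:-→d11:-→d12:H0→d13:-→d14:-→d15:-→d16:-→d17:-→d18:-→d19:-→d20:H5→d21:-→d22:-  best=H5
  ? 81.93.131.147  path d0:H2→d1:-→d2:-→d3:-→d4:-→d5:-→d6:-→d7:-→d8:H3→d9:-→d10:-→d11:-→d12:-→d13:-→d14:-→d15:-→d16:-→d17:H3  best=H3

== LOOKUPS ==
["H0","H5","H0","H0","H6","H0","H1","H2","H5","H3"]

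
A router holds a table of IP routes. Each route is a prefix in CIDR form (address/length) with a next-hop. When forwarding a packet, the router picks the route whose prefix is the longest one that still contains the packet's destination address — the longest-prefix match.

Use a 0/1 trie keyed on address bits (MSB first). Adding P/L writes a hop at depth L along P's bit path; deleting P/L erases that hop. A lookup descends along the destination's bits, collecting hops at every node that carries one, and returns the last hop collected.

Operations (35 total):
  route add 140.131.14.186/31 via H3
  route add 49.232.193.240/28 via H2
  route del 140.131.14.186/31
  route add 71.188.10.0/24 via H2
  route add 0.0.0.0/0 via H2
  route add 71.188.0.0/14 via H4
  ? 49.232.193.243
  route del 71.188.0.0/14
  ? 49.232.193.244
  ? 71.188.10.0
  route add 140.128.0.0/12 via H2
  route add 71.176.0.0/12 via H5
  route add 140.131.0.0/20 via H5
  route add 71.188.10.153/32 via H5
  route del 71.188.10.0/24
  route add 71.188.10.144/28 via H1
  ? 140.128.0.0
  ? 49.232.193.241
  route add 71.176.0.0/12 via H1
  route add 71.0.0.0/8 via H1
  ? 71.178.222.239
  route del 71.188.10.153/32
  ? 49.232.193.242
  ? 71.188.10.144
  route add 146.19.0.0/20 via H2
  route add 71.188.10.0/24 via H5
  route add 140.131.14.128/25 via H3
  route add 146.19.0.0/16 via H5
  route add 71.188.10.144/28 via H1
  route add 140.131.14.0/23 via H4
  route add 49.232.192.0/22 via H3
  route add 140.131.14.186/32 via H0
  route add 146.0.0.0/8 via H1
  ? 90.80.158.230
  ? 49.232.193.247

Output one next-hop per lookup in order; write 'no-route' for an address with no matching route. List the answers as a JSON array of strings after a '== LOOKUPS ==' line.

Apply in order:
  + 140.131.14.186/31 (H3) depth=31
  + 49.232.193.240/28 (H2) depth=28
  - 140.131.14.186/31 clear@31
  + 71.188.10.0/24 (H2) depth=24
  + 0.0.0.0/0 (H2) depth=0
  + 71.188.0.0/14 (H4) depth=14
  ? 49.232.193.243  path d0:H2→d1:-→d2:-→d3:-→d4:-→d5:-→d6:-→d7:-→d8:-→d9:-→d10:-→d11:-→d12:-→d13:-→d14:-→d15:-→d16:-→d17:-→d18:-→d19:-→d20:-→d21:-→d22:-→d23:-→d24:-→d25:-→d26:-→d27:-→d28:H2  best=H2
  - 71.188.0.0/14 clear@14
  ? 49.232.193.244  path d0:H2→d1:-→d2:-→d3:-→d4:-→d5:-→d6:-→d7:-→d8:-→d9:-→d10:-→d11:-→d12:-→d13:-→d14:-→d15:-→d16:-→d17:-→d18:-→d19:-→d20:-→d21:-→d22:-→d23:-→d24:-→d25:-→d26:-→d27:-→d28:H2  best=H2
  ? 71.188.10.0  path d0:H2→d1:-→d2:-→d3:-→d4:-→d5:-→d6:-→d7:-→d8:-→d9:-→d10:-→d11:-→d12:-→d13:-→d14:-→d15:-→d16:-→d17:-→d18:-→d19:-→d20:-→d21:-→d22:-→d23:-→d24:H2  best=H2
  + 140.128.0.0/12 (H2) depth=12
  + 71.176.0.0/12 (H5) depth=12
  + 140.131.0.0/20 (H5) depth=20
  + 71.188.10.153/32 (H5) depth=32
  - 71.188.10.0/24 clear@24
  + 71.188.10.144/28 (H1) depth=28
  ? 140.128.0.0  path d0:H2→d1:-→d2:-→d3:-→d4:-→d5:-→d6:-→d7:-→d8:-→d9:-→d10:-→d11:-→d12:H2→d13:-→d14:-  best=H2
  ? 49.232.193.241  path d0:H2→d1:-→d2:-→d3:-→d4:-→d5:-→d6:-→d7:-→d8:-→d9:-→d10:-→d11:-→d12:-→d13:-→d14:-→d15:-→d16:-→d17:-→d18:-→d19:-→d20:-→d21:-→d22:-→d23:-→d24:-→d25:-→d26:-→d27:-→d28:H2  best=H2
  + 71.176.0.0/12 (H1) depth=12
  + 71.0.0.0/8 (H1) depth=8
  ? 71.178.222.239  path d0:H2→d1:-→d2:-→d3:-→d4:-→d5:-→d6:-→d7:-→d8:H1→d9:-→d10:-→d11:-→d12:H1  best=H1
  - 71.188.10.153/32 clear@32
  ? 49.232.193.242  path d0:H2→d1:-→d2:-→d3:-→d4:-→d5:-→d6:-→d7:-→d8:-→d9:-→d10:-→d11:-→d12:-→d13:-→d14:-→d15:-→d16:-→d17:-→d18:-→d19:-→d20:-→d21:-→d22:-→d23:-→d24:-→d25:-→d26:-→d27:-→d28:H2  best=H2
  ? 71.188.10.144  path d0:H2→d1:-→d2:-→d3:-→d4:-→d5:-→d6:-→d7:-→d8:H1→d9:-→d10:-→d11:-→d12:H1→d13:-→d14:-→d15:-→d16:-→d17:-→d18:-→d19:-→d20:-→d21:-→d22:-→d23:-→d24:-→d25:-→d26:-→d27:-→d28:H1  best=H1
  + 146.19.0.0/20 (H2) depth=20
  + 71.188.10.0/24 (H5) depth=24
  + 140.131.14.128/25 (H3) depth=25
  + 146.19.0.0/16 (H5) depth=16
  + 71.188.10.144/28 (H1) depth=28
  + 140.131.14.0/23 (H4) depth=23
  + 49.232.192.0/22 (H3) depth=22
  + 140.131.14.186/32 (H0) depth=32
  + 146.0.0.0/8 (H1) depth=8
  ? 90.80.158.230  path d0:H2→d1:-→d2:-→d3:-  best=H2
  ? 49.232.193.247  path d0:H2→d1:-→d2:-→d3:-→d4:-→d5:-→d6:-→d7:-→d8:-→d9:-→d10:-→d11:-→d12:-→d13:-→d14:-→d15:-→d16:-→d17:-→d18:-→d19:-→d20:-→d21:-→d22:H3→d23:-→d24:-→d25:-→d26:-→d27:-→d28:H2  best=H2

== LOOKUPS ==
["H2","H2","H2","H2","H2","H1","H2","H1","H2","H2"]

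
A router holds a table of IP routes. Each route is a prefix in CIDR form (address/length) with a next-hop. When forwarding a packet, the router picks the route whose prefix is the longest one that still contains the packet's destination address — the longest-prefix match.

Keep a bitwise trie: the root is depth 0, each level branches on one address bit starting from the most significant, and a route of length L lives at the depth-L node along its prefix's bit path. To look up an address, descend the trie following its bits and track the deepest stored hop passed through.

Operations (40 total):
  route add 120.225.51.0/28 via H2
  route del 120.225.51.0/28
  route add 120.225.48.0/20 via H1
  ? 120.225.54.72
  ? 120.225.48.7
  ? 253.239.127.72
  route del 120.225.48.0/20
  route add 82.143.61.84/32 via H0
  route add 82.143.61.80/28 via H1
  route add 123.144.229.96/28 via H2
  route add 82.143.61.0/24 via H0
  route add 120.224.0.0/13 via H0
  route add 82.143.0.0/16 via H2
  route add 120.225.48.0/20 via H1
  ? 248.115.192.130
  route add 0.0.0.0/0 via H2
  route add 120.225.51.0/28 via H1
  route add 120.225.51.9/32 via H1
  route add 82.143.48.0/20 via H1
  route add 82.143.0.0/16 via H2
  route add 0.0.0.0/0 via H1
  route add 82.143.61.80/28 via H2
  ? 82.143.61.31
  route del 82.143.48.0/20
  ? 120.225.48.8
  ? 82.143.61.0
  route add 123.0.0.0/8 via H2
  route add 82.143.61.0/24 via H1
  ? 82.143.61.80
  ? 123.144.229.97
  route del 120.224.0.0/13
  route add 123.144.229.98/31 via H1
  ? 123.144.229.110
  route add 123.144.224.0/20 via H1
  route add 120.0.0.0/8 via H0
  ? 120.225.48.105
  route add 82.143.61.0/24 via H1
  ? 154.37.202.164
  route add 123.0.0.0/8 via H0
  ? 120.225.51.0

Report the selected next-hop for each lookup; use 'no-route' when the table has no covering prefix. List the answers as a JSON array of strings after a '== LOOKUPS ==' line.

Apply in order:
  add 120.225.51.0/28 -> H2 at depth 28
  del 120.225.51.0/28 (clear depth 28)
  add 120.225.48.0/20 -> H1 at depth 20
  Q 120.225.54.72: descend 011110001110000100110 ; hops seen [H1] ; pick H1
  Q 120.225.48.7: descend 0111100011100001001100 ; hops seen [H1] ; pick H1
  Q 253.239.127.72: descend ε ; hops seen [∅] ; pick no-route
  del 120.225.48.0/20 (clear depth 20)
  add 82.143.61.84/32 -> H0 at depth 32
  add 82.143.61.80/28 -> H1 at depth 28
  add 123.144.229.96/28 -> H2 at depth 28
  add 82.143.61.0/24 -> H0 at depth 24
  add 120.224.0.0/13 -> H0 at depth 13
  add 82.143.0.0/16 -> H2 at depth 16
  add 120.225.48.0/20 -> H1 at depth 20
  Q 248.115.192.130: descend ε ; hops seen [∅] ; pick no-route
  add 0.0.0.0/0 -> H2 at depth 0
  add 120.225.51.0/28 -> H1 at depth 28
  add 120.225.51.9/32 -> H1 at depth 32
  add 82.143.48.0/20 -> H1 at depth 20
  add 82.143.0.0/16 -> H2 at depth 16
  add 0.0.0.0/0 -> H1 at depth 0
  add 82.143.61.80/28 -> H2 at depth 28
  Q 82.143.61.31: descend 0101001010001111001111010 ; hops seen [H1,H2,H1,H0] ; pick H0
  del 82.143.48.0/20 (clear depth 20)
  Q 120.225.48.8: descend 0111100011100001001100 ; hops seen [H1,H0,H1] ; pick H1
  Q 82.143.61.0: descend 0101001010001111001111010 ; hops seen [H1,H2,H0] ; pick H0
  add 123.0.0.0/8 -> H2 at depth 8
  add 82.143.61.0/24 -> H1 at depth 24
  Q 82.143.61.80: descend 01010010100011110011110101010 ; hops seen [H1,H2,H1,H2] ; pick H2
  Q 123.144.229.97: descend 0111101110010000111001010110 ; hops seen [H1,H2,H2] ; pick H2
  del 120.224.0.0/13 (clear depth 13)
  add 123.144.229.98/31 -> H1 at depth 31
  Q 123.144.229.110: descend 0111101110010000111001010110 ; hops seen [H1,H2,H2] ; pick H2
  add 123.144.224.0/20 -> H1 at depth 20
  add 120.0.0.0/8 -> H0 at depth 8
  Q 120.225.48.105: descend 0111100011100001001100 ; hops seen [H1,H0,H1] ; pick H1
  add 82.143.61.0/24 -> H1 at depth 24
  Q 154.37.202.164: descend ε ; hops seen [H1] ; pick H1
  add 123.0.0.0/8 -> H0 at depth 8
  Q 120.225.51.0: descend 0111100011100001001100110000 ; hops seen [H1,H0,H1,H1] ; pick H1

== LOOKUPS ==
["H1","H1","no-route","no-route","H0","H1","H0","H2","H2","H2","H1","H1","H1"]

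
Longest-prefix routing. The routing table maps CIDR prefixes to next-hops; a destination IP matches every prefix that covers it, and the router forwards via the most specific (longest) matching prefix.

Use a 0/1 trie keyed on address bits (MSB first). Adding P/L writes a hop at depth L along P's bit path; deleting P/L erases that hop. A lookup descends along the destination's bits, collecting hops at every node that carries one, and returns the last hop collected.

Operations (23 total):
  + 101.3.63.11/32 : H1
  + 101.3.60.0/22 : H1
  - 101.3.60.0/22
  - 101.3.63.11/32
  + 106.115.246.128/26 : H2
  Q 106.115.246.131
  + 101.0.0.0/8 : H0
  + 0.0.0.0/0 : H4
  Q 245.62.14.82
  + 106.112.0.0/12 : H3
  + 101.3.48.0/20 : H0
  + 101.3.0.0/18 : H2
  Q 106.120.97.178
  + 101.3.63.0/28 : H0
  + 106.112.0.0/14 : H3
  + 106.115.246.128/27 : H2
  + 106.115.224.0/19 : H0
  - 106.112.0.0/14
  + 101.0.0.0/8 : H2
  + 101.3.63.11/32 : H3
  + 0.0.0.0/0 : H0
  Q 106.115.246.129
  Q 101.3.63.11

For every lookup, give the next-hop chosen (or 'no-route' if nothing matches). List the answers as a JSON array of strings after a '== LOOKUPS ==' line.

Apply in order:
  add 101.3.63.11/32 -> H1 at depth 32
  add 101.3.60.0/22 -> H1 at depth 22
  - 101.3.60.0/22 clear@22
  - 101.3.63.11/32 clear@32
  add 106.115.246.128/26 -> H2 at depth 26
  lookup 106.115.246.131: bits 01101010011100111111011010 walk d0:-→d1:-→d2:-→d3:-→d4:-→d5:-→d6:-→d7:-→d8:-→d9:-→d10:-→d11:-→d12:-→d13:-→d14:-→d15:-→d16:-→d17:-→d18:-→d19:-→d20:-→d21:-→d22:-→d23:-→d24:-→d25:-→d26:H2 -> H2
  add 101.0.0.0/8 -> H0 at depth 8
  add 0.0.0.0/0 -> H4 at depth 0
  lookup 245.62.14.82: bits ε walk d0:H4 -> H4
  add 106.112.0.0/12 -> H3 at depth 12
  add 101.3.48.0/20 -> H0 at depth 20
  add 101.3.0.0/18 -> H2 at depth 18
  lookup 106.120.97.178: bits 011010100111 walk d0:H4→d1:-→d2:-→d3:-→d4:-→d5:-→d6:-→d7:-→d8:-→d9:-→d10:-→d11:-→d12:H3 -> H3
  add 101.3.63.0/28 -> H0 at depth 28
  add 106.112.0.0/14 -> H3 at depth 14
  add 106.115.246.128/27 -> H2 at depth 27
  add 106.115.224.0/19 -> H0 at depth 19
  - 106.112.0.0/14 clear@14
  add 101.0.0.0/8 -> H2 at depth 8
  add 101.3.63.11/32 -> H3 at depth 32
  add 0.0.0.0/0 -> H0 at depth 0
  lookup 106.115.246.129: bits 011010100111001111110110100 walk d0:H0→d1:-→d2:-→d3:-→d4:-→d5:-→d6:-→d7:-→d8:-→d9:-→d10:-→d11:-→d12:H3→d13:-→d14:-→d15:-→d16:-→d17:-→d18:-→d19:H0→d20:-→d21:-→d22:-→d23:-→d24:-→d25:-→d26:H2→d27:H2 -> H2
  lookup 101.3.63.11: bits 01100101000000110011111100001011 walk d0:H0→d1:-→d2:-→d3:-→d4:-→d5:-→d6:-→d7:-→d8:H2→d9:-→d10:-→d11:-→d12:-→d13:-→d14:-→d15:-→d16:-→d17:-→d18:H2→d19:-→d20:H0→d21:-→d22:-→d23:-→d24:-→d25:-→d26:-→d27:-→d28:H0→d29:-→d30:-→d31:-→d32:H3 -> H3

== LOOKUPS ==
["H2","H4","H3","H2","H3"]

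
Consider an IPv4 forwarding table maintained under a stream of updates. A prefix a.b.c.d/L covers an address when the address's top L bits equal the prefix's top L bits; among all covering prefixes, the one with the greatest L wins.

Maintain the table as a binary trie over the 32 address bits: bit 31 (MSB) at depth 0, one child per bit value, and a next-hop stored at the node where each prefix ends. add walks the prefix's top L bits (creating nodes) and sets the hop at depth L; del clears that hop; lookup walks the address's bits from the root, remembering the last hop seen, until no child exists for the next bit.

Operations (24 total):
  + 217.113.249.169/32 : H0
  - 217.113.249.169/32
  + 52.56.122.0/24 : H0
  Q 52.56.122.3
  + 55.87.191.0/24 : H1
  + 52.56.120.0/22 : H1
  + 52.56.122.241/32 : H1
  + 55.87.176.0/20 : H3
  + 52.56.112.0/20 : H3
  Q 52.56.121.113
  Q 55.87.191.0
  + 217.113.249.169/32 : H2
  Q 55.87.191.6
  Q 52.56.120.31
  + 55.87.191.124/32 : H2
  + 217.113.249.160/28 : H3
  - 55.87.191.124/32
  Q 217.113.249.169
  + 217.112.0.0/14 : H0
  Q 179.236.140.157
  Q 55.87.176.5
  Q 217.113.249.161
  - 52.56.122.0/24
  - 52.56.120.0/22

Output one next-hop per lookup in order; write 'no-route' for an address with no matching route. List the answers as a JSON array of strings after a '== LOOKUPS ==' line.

Apply in order:
  add 217.113.249.169/32 -> H0 at depth 32
  - 217.113.249.169/32 clear@32
  add 52.56.122.0/24 -> H0 at depth 24
  Q 52.56.122.3: descend 001101000011100001111010 ; hops seen [H0] ; pick H0
  add 55.87.191.0/24 -> H1 at depth 24
  add 52.56.120.0/22 -> H1 at depth 22
  add 52.56.122.241/32 -> H1 at depth 32
  add 55.87.176.0/20 -> H3 at depth 20
  add 52.56.112.0/20 -> H3 at depth 20
  Q 52.56.121.113: descend 0011010000111000011110 ; hops seen [H3,H1] ; pick H1
  Q 55.87.191.0: descend 001101110101011110111111 ; hops seen [H3,H1] ; pick H1
  add 217.113.249.169/32 -> H2 at depth 32
  Q 55.87.191.6: descend 001101110101011110111111 ; hops seen [H3,H1] ; pick H1
  Q 52.56.120.31: descend 0011010000111000011110 ; hops seen [H3,H1] ; pick H1
  add 55.87.191.124/32 -> H2 at depth 32
  add 217.113.249.160/28 -> H3 at depth 28
  - 55.87.191.124/32 clear@32
  Q 217.113.249.169: descend 11011001011100011111100110101001 ; hops seen [H3,H2] ; pick H2
  add 217.112.0.0/14 -> H0 at depth 14
  Q 179.236.140.157: descend 1 ; hops seen [∅] ; pick no-route
  Q 55.87.176.5: descend 00110111010101111011 ; hops seen [H3] ; pick H3
  Q 217.113.249.161: descend 1101100101110001111110011010 ; hops seen [H0,H3] ; pick H3
  - 52.56.122.0/24 clear@24
  - 52.56.120.0/22 clear@22

== LOOKUPS ==
["H0","H1","H1","H1","H1","H2","no-route","H3","H3"]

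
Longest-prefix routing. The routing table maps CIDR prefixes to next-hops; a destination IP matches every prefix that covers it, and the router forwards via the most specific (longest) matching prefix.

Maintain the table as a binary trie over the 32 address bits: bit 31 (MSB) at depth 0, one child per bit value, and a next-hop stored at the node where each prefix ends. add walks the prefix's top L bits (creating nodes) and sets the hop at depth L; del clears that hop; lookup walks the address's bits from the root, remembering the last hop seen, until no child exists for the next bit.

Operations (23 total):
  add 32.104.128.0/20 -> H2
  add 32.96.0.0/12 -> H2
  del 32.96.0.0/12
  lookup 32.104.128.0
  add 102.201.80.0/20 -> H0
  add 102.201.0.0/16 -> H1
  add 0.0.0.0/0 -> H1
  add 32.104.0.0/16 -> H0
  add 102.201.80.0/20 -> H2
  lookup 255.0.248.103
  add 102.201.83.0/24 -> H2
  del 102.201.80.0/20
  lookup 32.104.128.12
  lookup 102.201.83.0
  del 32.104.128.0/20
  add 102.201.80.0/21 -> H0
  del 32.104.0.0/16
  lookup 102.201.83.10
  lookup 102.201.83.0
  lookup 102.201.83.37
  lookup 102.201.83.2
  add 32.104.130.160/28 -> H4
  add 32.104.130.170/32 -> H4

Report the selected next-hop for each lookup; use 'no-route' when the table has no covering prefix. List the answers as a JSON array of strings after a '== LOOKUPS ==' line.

Process each operation:
  add 32.104.128.0/20 -> H2 at depth 20
  add 32.96.0.0/12 -> H2 at depth 12
  - 32.96.0.0/12 clear@12
  lookup 32.104.128.0: bits 00100000011010001000 walk d0:-→d1:-→d2:-→d3:-→d4:-→d5:-→d6:-→d7:-→d8:-→d9:-→d10:-→d11:-→d12:-→d13:-→d14:-→d15:-→d16:-→d17:-→d18:-→d19:-→d20:H2 -> H2
  add 102.201.80.0/20 -> H0 at depth 20
  add 102.201.0.0/16 -> H1 at depth 16
  add 0.0.0.0/0 -> H1 at depth 0
  add 32.104.0.0/16 -> H0 at depth 16
  add 102.201.80.0/20 -> H2 at depth 20
  lookup 255.0.248.103: bits ε walk d0:H1 -> H1
  add 102.201.83.0/24 -> H2 at depth 24
  - 102.201.80.0/20 clear@20
  lookup 32.104.128.12: bits 00100000011010001000 walk d0:H1→d1:-→d2:-→d3:-→d4:-→d5:-→d6:-→d7:-→d8:-→d9:-→d10:-→d11:-→d12:-→d13:-→d14:-→d15:-→d16:H0→d17:-→d18:-→d19:-→d20:H2 -> H2
  lookup 102.201.83.0: bits 011001101100100101010011 walk d0:H1→d1:-→d2:-→d3:-→d4:-→d5:-→d6:-→d7:-→d8:-→d9:-→d10:-→d11:-→d12:-→d13:-→d14:-→d15:-→d16:H1→d17:-→d18:-→d19:-→d20:-→d21:-→d22:-→d23:-→d24:H2 -> H2
  - 32.104.128.0/20 clear@20
  add 102.201.80.0/21 -> H0 at depth 21
  - 32.104.0.0/16 clear@16
  lookup 102.201.83.10: bits 011001101100100101010011 walk d0:H1→d1:-→d2:-→d3:-→d4:-→d5:-→d6:-→d7:-→d8:-→d9:-→d10:-→d11:-→d12:-→d13:-→d14:-→d15:-→d16:H1→d17:-→d18:-→d19:-→d20:-→d21:H0→d22:-→d23:-→d24:H2 -> H2
  lookup 102.201.83.0: bits 011001101100100101010011 walk d0:H1→d1:-→d2:-→d3:-→d4:-→d5:-→d6:-→d7:-→d8:-→d9:-→d10:-→d11:-→d12:-→d13:-→d14:-→d15:-→d16:H1→d17:-→d18:-→d19:-→d20:-→d21:H0→d22:-→d23:-→d24:H2 -> H2
  lookup 102.201.83.37: bits 011001101100100101010011 walk d0:H1→d1:-→d2:-→d3:-→d4:-→d5:-→d6:-→d7:-→d8:-→d9:-→d10:-→d11:-→d12:-→d13:-→d14:-→d15:-→d16:H1→d17:-→d18:-→d19:-→d20:-→d21:H0→d22:-→d23:-→d24:H2 -> H2
  lookup 102.201.83.2: bits 011001101100100101010011 walk d0:H1→d1:-→d2:-→d3:-→d4:-→d5:-→d6:-→d7:-→d8:-→d9:-→d10:-→d11:-→d12:-→d13:-→d14:-→d15:-→d16:H1→d17:-→d18:-→d19:-→d20:-→d21:H0→d22:-→d23:-→d24:H2 -> H2
  add 32.104.130.160/28 -> H4 at depth 28
  add 32.104.130.170/32 -> H4 at depth 32

== LOOKUPS ==
["H2","H1","H2","H2","H2","H2","H2","H2"]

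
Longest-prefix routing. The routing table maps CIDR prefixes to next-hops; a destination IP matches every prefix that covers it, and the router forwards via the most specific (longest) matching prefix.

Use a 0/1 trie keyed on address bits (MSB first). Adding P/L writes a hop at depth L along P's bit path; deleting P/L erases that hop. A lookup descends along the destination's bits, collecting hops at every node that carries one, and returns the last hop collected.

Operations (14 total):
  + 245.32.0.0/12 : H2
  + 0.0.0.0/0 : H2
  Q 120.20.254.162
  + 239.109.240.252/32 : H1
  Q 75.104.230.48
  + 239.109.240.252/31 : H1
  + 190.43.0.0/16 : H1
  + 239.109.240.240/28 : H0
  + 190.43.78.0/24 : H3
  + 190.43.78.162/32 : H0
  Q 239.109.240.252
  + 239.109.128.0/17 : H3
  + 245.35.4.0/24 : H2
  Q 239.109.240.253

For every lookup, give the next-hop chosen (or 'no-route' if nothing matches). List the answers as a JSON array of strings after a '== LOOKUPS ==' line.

Trace:
  add 245.32.0.0/12 -> H2 at depth 12
  add 0.0.0.0/0 -> H2 at depth 0
  Q 120.20.254.162: descend ε ; hops seen [H2] ; pick H2
  add 239.109.240.252/32 -> H1 at depth 32
  Q 75.104.230.48: descend ε ; hops seen [H2] ; pick H2
  add 239.109.240.252/31 -> H1 at depth 31
  add 190.43.0.0/16 -> H1 at depth 16
  add 239.109.240.240/28 -> H0 at depth 28
  add 190.43.78.0/24 -> H3 at depth 24
  add 190.43.78.162/32 -> H0 at depth 32
  Q 239.109.240.252: descend 11101111011011011111000011111100 ; hops seen [H2,H0,H1,H1] ; pick H1
  add 239.109.128.0/17 -> H3 at depth 17
  add 245.35.4.0/24 -> H2 at depth 24
  Q 239.109.240.253: descend 1110111101101101111100001111110 ; hops seen [H2,H3,H0,H1] ; pick H1

== LOOKUPS ==
["H2","H2","H1","H1"]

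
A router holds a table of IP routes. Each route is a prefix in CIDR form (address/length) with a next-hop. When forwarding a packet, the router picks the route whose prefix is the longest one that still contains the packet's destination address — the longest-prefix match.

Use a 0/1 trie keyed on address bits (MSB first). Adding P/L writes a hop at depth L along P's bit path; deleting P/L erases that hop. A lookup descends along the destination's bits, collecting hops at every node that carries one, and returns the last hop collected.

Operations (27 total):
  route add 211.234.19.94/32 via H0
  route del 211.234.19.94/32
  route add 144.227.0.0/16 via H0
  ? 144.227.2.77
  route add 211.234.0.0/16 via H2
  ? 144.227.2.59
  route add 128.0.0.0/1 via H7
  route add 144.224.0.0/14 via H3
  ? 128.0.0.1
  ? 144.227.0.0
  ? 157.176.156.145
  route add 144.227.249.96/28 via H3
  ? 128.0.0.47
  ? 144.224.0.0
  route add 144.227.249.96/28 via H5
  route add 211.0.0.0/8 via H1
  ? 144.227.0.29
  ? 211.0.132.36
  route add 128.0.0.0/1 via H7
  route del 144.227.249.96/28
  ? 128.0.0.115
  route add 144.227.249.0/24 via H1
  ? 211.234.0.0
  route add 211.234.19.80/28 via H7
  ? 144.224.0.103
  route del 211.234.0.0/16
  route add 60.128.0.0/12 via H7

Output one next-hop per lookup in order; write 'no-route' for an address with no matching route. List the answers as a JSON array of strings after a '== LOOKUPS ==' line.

Process each operation:
  + 211.234.19.94/32 (H0) depth=32
  - 211.234.19.94/32 clear@32
  + 144.227.0.0/16 (H0) depth=16
  Q 144.227.2.77: descend 1001000011100011 ; hops seen [H0] ; pick H0
  + 211.234.0.0/16 (H2) depth=16
  Q 144.227.2.59: descend 1001000011100011 ; hops seen [H0] ; pick H0
  + 128.0.0.0/1 (H7) depth=1
  + 144.224.0.0/14 (H3) depth=14
  Q 128.0.0.1: descend 100 ; hops seen [H7] ; pick H7
  Q 144.227.0.0: descend 1001000011100011 ; hops seen [H7,H3,H0] ; pick H0
  Q 157.176.156.145: descend 1001 ; hops seen [H7] ; pick H7
  + 144.227.249.96/28 (H3) depth=28
  Q 128.0.0.47: descend 100 ; hops seen [H7] ; pick H7
  Q 144.224.0.0: descend 10010000111000 ; hops seen [H7,H3] ; pick H3
  + 144.227.249.96/28 (H5) depth=28
  + 211.0.0.0/8 (H1) depth=8
  Q 144.227.0.29: descend 1001000011100011 ; hops seen [H7,H3,H0] ; pick H0
  Q 211.0.132.36: descend 11010011 ; hops seen [H7,H1] ; pick H1
  + 128.0.0.0/1 (H7) depth=1
  - 144.227.249.96/28 clear@28
  Q 128.0.0.115: descend 100 ; hops seen [H7] ; pick H7
  + 144.227.249.0/24 (H1) depth=24
  Q 211.234.0.0: descend 1101001111101010000 ; hops seen [H7,H1,H2] ; pick H2
  + 211.234.19.80/28 (H7) depth=28
  Q 144.224.0.103: descend 10010000111000 ; hops seen [H7,H3] ; pick H3
  - 211.234.0.0/16 clear@16
  + 60.128.0.0/12 (H7) depth=12

== LOOKUPS ==
["H0","H0","H7","H0","H7","H7","H3","H0","H1","H7","H2","H3"]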